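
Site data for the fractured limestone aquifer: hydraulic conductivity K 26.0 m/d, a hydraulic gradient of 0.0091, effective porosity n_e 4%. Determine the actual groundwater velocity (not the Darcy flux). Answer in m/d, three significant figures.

Darcy flux q = K·i = 26.0 × 0.0091 = 0.2366 m/d
v_s = q/n_e = 0.2366/0.04 = 5.915 m/d

5.92 m/d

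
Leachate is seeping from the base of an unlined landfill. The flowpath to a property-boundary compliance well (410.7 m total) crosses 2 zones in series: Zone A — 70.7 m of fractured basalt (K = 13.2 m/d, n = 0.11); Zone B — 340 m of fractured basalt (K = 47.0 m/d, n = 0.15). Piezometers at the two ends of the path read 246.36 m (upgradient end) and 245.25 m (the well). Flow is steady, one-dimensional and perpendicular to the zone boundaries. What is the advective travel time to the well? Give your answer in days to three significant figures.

667 days

Total head drop ΔH = 246.36 − 245.25 = 1.11 m
Continuity: the same q passes through each zone, so ΔH = q·Σ(L_j/K_j) — the zones act as resistances in series.
Σ(L/K) = 70.7/13.2 + 340/47.0 = 5.356 + 7.234 = 12.59 d
q = ΔH / Σ(L/K) = 1.11 / 12.59 = 0.08816 m/d (same in every zone)
Zone A: v = q/n = 0.08816/0.11 = 0.8015 m/d → t_A = 70.7/0.8015 = 88.21 d
Zone B: v = q/n = 0.08816/0.15 = 0.5878 m/d → t_B = 340/0.5878 = 578.5 d
Total t = 88.21 + 578.5 = 666.7 d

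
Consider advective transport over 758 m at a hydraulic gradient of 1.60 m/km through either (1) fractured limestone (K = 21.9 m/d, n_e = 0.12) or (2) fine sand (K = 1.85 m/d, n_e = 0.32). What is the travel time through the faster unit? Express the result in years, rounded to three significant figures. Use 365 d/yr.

7.11 years

Unit 1 (fractured limestone): v = 21.9×0.0016/0.12 = 0.2920 m/d, t = 758/0.2920 = 2596 d
Unit 2 (fine sand): v = 1.85×0.0016/0.32 = 0.009250 m/d, t = 758/0.009250 = 81950 d
Faster: 2596 d / 365 = 7.11 yr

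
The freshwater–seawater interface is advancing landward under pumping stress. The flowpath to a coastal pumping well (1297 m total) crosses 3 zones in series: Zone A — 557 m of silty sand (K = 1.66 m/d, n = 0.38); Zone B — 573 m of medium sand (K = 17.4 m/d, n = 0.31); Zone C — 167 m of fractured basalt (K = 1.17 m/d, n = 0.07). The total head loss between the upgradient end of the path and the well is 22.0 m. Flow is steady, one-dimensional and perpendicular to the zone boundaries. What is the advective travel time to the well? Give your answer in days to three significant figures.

Continuity: the same q passes through each zone, so ΔH = q·Σ(L_j/K_j) — the zones act as resistances in series.
Σ(L/K) = 557/1.66 + 573/17.4 + 167/1.17 = 335.5 + 32.93 + 142.7 = 511.2 d
q = ΔH / Σ(L/K) = 22.0 / 511.2 = 0.04304 m/d (same in every zone)
Zone A: v = q/n = 0.04304/0.38 = 0.1133 m/d → t_A = 557/0.1133 = 4918 d
Zone B: v = q/n = 0.04304/0.31 = 0.1388 m/d → t_B = 573/0.1388 = 4128 d
Zone C: v = q/n = 0.04304/0.07 = 0.6148 m/d → t_C = 167/0.6148 = 271.6 d
Total t = 4918 + 4128 + 271.6 = 9317 d

9320 days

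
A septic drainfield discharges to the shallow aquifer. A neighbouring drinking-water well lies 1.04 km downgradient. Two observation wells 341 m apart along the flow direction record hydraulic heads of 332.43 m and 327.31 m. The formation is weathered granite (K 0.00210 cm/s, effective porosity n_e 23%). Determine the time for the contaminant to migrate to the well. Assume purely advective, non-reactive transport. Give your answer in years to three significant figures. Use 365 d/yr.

Hydraulic gradient i = (332.43 − 327.31) / 341 = 5.12 / 341 = 0.01501
K = 0.00210 cm/s × 864 = 1.814 m/d
q = Ki = 1.814 × 0.01501 = 0.02724 m/d
v = Ki/n = 1.814·0.01501/0.23 = 0.1184 m/d
L = 1.04 km = 1040 m
t = L / v = 1040 / 0.1184 = 8780 d
   = 8780 / 365 = 24.1 yr

24.1 years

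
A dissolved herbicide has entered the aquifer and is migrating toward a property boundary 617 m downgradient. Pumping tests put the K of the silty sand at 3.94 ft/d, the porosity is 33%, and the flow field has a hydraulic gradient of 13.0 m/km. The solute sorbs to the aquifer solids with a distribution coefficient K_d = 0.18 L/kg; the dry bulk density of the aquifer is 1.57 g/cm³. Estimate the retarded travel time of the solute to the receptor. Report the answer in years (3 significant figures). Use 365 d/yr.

66.3 years

K = 3.94 ft/d × 0.3048 = 1.201 m/d
q = Ki = 1.201 × 0.013 = 0.01561 m/d
v = Ki/n = 1.201·0.013/0.33 = 0.04731 m/d
Retardation R = 1 + ρ_b·K_d/n = 1 + 1.57×0.18/0.33 = 1.856
Contaminant velocity v_c = v/R = 0.04731/1.856 = 0.02548 m/d
t = L/v_c = 617/0.02548 = 24210 d
   = 24210/365 = 66.3 yr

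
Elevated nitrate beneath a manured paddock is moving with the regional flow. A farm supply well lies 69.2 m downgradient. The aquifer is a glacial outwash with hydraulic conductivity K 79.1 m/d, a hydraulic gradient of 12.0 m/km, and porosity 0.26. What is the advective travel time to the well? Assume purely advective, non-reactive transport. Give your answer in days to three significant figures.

q = Ki = 79.1 × 0.012 = 0.9492 m/d
Seepage velocity v = q / n = 0.9492 / 0.26 = 3.651 m/d
t = L / v = 69.2 / 3.651 = 18.95 d

19.0 days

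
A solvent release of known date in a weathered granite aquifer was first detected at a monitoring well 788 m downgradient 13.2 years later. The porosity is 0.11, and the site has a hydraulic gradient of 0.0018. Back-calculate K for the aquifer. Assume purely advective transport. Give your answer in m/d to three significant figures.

9.99 m/d

t = 13.2 years = 4818 d
v = L / t = 788 / 4818 = 0.1636 m/d
K = v · n / i = 0.1636 × 0.11 / 0.0018 = 9.99 m/d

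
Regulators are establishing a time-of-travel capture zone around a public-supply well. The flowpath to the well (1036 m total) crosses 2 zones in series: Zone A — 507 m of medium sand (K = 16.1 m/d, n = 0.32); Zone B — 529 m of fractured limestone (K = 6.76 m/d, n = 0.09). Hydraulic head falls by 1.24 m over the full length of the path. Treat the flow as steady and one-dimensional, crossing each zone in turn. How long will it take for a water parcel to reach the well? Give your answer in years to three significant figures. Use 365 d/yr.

50.9 years

Continuity: the same q passes through each zone, so ΔH = q·Σ(L_j/K_j) — the zones act as resistances in series.
Σ(L/K) = 507/16.1 + 529/6.76 = 31.49 + 78.25 = 109.7 d
q = ΔH / Σ(L/K) = 1.24 / 109.7 = 0.01130 m/d (same in every zone)
Zone A: v = q/n = 0.01130/0.32 = 0.03531 m/d → t_A = 507/0.03531 = 14360 d
Zone B: v = q/n = 0.01130/0.09 = 0.1255 m/d → t_B = 529/0.1255 = 4214 d
Total t = 14360 + 4214 = 18570 d
   = 18570 / 365 = 50.9 yr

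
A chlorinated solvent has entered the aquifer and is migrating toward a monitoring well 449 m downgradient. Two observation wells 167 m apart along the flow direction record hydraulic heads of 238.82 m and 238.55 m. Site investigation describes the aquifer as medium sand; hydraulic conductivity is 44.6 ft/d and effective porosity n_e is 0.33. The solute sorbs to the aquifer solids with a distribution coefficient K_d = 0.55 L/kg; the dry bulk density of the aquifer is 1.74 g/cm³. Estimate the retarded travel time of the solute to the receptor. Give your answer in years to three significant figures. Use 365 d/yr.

Hydraulic gradient i = (238.82 − 238.55) / 167 = 0.27 / 167 = 0.001617
K = 44.6 ft/d × 0.3048 = 13.59 m/d
Darcy flux q = K·i = 13.59 × 0.001617 = 0.02198 m/d
Average linear velocity = 0.02198 / 0.33 = 0.06660 m/d
Retardation R = 1 + ρ_b·K_d/n = 1 + 1.74×0.55/0.33 = 3.900
Contaminant velocity v_c = v/R = 0.06660/3.900 = 0.01708 m/d
t = L/v_c = 449/0.01708 = 26290 d
   = 26290/365 = 72.0 yr

72.0 years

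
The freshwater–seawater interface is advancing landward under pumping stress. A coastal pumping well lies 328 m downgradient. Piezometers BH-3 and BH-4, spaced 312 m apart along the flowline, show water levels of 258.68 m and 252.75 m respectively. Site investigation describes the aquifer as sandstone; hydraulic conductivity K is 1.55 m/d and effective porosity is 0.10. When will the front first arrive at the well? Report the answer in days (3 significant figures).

1110 days

Hydraulic gradient i = (258.68 − 252.75) / 312 = 5.93 / 312 = 0.01901
Darcy flux q = K·i = 1.55 × 0.01901 = 0.02946 m/d
Seepage velocity v = q / n = 0.02946 / 0.10 = 0.2946 m/d
t = L / v = 328 / 0.2946 = 1113 d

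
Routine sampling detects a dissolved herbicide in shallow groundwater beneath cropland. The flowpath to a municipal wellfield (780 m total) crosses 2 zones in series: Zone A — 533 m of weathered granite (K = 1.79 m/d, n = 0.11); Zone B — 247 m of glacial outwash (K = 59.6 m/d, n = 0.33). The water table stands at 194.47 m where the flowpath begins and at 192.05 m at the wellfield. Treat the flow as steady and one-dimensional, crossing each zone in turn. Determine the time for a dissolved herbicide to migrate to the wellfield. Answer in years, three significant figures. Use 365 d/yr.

Total head drop ΔH = 194.47 − 192.05 = 2.42 m
Steady 1-D flow in series ⇒ the Darcy flux q is identical in every zone and the zone head losses add (resistances L/K in series).
Σ(L/K) = 533/1.79 + 247/59.6 = 297.8 + 4.144 = 301.9 d
q = ΔH / Σ(L/K) = 2.42 / 301.9 = 0.008016 m/d (same in every zone)
Zone A: v = q/n = 0.008016/0.11 = 0.07287 m/d → t_A = 533/0.07287 = 7314 d
Zone B: v = q/n = 0.008016/0.33 = 0.02429 m/d → t_B = 247/0.02429 = 10170 d
Total t = 7314 + 10170 = 17480 d
   = 17480 / 365 = 47.9 yr

47.9 years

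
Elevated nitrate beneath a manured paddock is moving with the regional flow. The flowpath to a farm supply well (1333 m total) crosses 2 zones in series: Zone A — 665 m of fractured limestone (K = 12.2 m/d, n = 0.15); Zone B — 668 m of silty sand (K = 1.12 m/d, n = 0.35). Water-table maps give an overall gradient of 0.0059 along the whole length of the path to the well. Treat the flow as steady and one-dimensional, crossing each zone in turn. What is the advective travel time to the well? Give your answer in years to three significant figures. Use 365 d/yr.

75.6 years

For zones in series the flux q is common to all zones; the equivalent conductivity is the harmonic (thickness-weighted) mean, K_eq = L_total / Σ(L_j/K_j).
Σ(L/K) = 665/12.2 + 668/1.12 = 54.51 + 596.4 = 650.9 d
K_eq = L_total / Σ(L/K) = 1333 / 650.9 = 2.048 m/d
q = K_eq · i = 2.048 × 0.0059 = 0.01208 m/d (same in every zone)
Zone A: v = q/n = 0.01208/0.15 = 0.08055 m/d → t_A = 665/0.08055 = 8256 d
Zone B: v = q/n = 0.01208/0.35 = 0.03452 m/d → t_B = 668/0.03452 = 19350 d
Total t = 8256 + 19350 = 27610 d
   = 27610 / 365 = 75.6 yr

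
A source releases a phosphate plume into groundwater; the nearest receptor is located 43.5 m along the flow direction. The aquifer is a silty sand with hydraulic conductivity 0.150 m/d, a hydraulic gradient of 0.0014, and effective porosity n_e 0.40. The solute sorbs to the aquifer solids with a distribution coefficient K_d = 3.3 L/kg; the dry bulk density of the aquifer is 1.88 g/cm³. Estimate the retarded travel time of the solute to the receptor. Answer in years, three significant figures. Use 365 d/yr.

Specific discharge q = 0.150 × 0.0014 = 2.100e-4 m/d
Seepage velocity v = q / n = 2.100e-4 / 0.40 = 5.250e-4 m/d
Retardation R = 1 + ρ_b·K_d/n = 1 + 1.88×3.3/0.40 = 16.51
Contaminant velocity v_c = v/R = 5.250e-4/16.51 = 3.180e-5 m/d
t = L/v_c = 43.5/3.180e-5 = 1.368e6 d
   = 1.368e6/365 = 3750 yr

3750 years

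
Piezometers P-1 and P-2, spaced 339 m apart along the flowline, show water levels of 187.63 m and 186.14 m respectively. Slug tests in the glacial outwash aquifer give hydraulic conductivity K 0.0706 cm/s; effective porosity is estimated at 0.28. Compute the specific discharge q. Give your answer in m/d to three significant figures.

Hydraulic gradient i = (187.63 − 186.14) / 339 = 1.49 / 339 = 0.004395
K = 0.0706 cm/s × 864 = 61.00 m/d
q = Ki = 61.00 × 0.004395 = 0.2681 m/d

0.268 m/d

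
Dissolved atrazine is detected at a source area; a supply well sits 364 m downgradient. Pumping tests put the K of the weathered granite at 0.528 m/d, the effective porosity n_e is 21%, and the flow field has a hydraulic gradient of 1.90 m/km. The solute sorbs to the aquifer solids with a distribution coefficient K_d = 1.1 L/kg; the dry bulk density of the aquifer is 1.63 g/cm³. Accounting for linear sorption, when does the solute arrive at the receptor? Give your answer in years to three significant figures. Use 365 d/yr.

q = Ki = 0.528 × 0.0019 = 0.001003 m/d
Seepage velocity v = q / n = 0.001003 / 0.21 = 0.004777 m/d
Retardation R = 1 + ρ_b·K_d/n = 1 + 1.63×1.1/0.21 = 9.538
Contaminant velocity v_c = v/R = 0.004777/9.538 = 5.008e-4 m/d
t = L/v_c = 364/5.008e-4 = 726800 d
   = 726800/365 = 1990 yr

1990 years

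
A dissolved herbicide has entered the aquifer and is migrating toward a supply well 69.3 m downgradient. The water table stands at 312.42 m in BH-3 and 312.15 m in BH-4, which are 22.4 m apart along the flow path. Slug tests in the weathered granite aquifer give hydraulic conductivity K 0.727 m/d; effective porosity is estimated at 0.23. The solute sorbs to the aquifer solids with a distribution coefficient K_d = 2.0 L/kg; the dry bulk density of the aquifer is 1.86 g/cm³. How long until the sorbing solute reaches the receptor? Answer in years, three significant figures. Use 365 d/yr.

Hydraulic gradient i = (312.42 − 312.15) / 22.4 = 0.27 / 22.4 = 0.01205
Darcy flux q = K·i = 0.727 × 0.01205 = 0.008763 m/d
Average linear velocity = 0.008763 / 0.23 = 0.03810 m/d
Retardation R = 1 + ρ_b·K_d/n = 1 + 1.86×2.0/0.23 = 17.17
Contaminant velocity v_c = v/R = 0.03810/17.17 = 0.002218 m/d
t = L/v_c = 69.3/0.002218 = 31240 d
   = 31240/365 = 85.6 yr

85.6 years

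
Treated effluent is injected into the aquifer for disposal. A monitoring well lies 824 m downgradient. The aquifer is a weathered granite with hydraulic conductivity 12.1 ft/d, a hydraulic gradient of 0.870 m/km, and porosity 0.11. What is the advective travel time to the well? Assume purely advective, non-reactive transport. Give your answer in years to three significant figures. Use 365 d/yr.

K = 12.1 ft/d × 0.3048 = 3.688 m/d
Darcy flux q = K·i = 3.688 × 8.7e-4 = 0.003209 m/d
Average linear velocity = 0.003209 / 0.11 = 0.02917 m/d
t = L / v = 824 / 0.02917 = 28250 d
   = 28250 / 365 = 77.4 yr

77.4 years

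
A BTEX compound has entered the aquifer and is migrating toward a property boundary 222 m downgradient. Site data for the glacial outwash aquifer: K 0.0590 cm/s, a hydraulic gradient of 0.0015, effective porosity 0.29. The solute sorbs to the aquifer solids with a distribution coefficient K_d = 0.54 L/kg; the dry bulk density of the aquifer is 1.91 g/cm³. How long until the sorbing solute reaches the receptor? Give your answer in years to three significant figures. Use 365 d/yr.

K = 0.0590 cm/s × 864 = 50.98 m/d
Darcy flux q = K·i = 50.98 × 0.0015 = 0.07646 m/d
Seepage velocity v = q / n = 0.07646 / 0.29 = 0.2637 m/d
Retardation R = 1 + ρ_b·K_d/n = 1 + 1.91×0.54/0.29 = 4.557
Contaminant velocity v_c = v/R = 0.2637/4.557 = 0.05787 m/d
t = L/v_c = 222/0.05787 = 3836 d
   = 3836/365 = 10.5 yr

10.5 years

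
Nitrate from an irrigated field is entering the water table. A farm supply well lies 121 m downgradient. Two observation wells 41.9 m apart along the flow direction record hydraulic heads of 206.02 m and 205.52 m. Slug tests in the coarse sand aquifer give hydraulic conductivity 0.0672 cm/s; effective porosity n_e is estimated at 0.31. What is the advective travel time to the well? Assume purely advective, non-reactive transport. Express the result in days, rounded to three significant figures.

Hydraulic gradient i = (206.02 − 205.52) / 41.9 = 0.50 / 41.9 = 0.01193
K = 0.0672 cm/s × 864 = 58.06 m/d
Darcy flux q = K·i = 58.06 × 0.01193 = 0.6928 m/d
v = Ki/n = 58.06·0.01193/0.31 = 2.235 m/d
t = L / v = 121 / 2.235 = 54.14 d

54.1 days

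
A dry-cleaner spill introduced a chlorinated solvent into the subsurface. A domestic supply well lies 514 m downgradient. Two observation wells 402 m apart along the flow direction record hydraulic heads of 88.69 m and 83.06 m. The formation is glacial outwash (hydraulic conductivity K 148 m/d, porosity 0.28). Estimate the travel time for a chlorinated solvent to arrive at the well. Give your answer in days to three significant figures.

Hydraulic gradient i = (88.69 − 83.06) / 402 = 5.63 / 402 = 0.01400
Specific discharge q = 148 × 0.01400 = 2.073 m/d
v_s = q/n_e = 2.073/0.28 = 7.403 m/d
t = L / v = 514 / 7.403 = 69.43 d

69.4 days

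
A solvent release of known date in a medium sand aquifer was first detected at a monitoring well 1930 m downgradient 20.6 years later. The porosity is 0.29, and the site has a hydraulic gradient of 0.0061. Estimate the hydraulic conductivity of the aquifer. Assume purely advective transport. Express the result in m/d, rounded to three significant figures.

12.2 m/d

t = 20.6 years = 7519 d
v = L / t = 1930 / 7519 = 0.2567 m/d
K = v · n / i = 0.2567 × 0.29 / 0.0061 = 12.2 m/d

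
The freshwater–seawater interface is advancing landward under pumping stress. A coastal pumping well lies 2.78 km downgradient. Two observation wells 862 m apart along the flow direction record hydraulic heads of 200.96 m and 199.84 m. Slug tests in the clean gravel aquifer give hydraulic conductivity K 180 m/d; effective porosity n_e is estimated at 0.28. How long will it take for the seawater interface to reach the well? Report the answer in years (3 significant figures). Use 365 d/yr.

Hydraulic gradient i = (200.96 − 199.84) / 862 = 1.12 / 862 = 0.001299
Specific discharge q = 180 × 0.001299 = 0.2339 m/d
v_s = q/n_e = 0.2339/0.28 = 0.8353 m/d
L = 2.78 km = 2780 m
t = L / v = 2780 / 0.8353 = 3328 d
   = 3328 / 365 = 9.12 yr

9.12 years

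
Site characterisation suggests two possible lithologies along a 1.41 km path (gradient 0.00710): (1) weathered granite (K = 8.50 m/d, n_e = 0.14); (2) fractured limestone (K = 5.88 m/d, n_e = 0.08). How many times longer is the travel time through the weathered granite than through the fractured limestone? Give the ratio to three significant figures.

1.21

Unit 1 (weathered granite): v = 8.50×0.0071/0.14 = 0.4311 m/d, t = 1410/0.4311 = 3271 d
Unit 2 (fractured limestone): v = 5.88×0.0071/0.08 = 0.5219 m/d, t = 1410/0.5219 = 2702 d
t(weathered granite) / t(fractured limestone) = 3271/2702 = 1.21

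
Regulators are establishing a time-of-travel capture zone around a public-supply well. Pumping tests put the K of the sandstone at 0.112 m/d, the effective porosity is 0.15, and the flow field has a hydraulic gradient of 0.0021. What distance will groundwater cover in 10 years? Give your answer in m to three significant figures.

q = Ki = 0.112 × 0.0021 = 2.352e-4 m/d
v = Ki/n = 0.112·0.0021/0.15 = 0.001568 m/d
T = 10 yr × 365 = 3650 d
L = v × T = 0.001568 × 3650 = 5.723 m

5.72 m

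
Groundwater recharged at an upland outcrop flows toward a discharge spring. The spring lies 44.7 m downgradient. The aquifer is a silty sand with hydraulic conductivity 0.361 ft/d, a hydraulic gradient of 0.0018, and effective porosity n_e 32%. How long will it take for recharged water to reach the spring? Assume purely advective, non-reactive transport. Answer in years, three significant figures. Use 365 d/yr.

K = 0.361 ft/d × 0.3048 = 0.1100 m/d
q = Ki = 0.1100 × 0.0018 = 1.981e-4 m/d
Average linear velocity = 1.981e-4 / 0.32 = 6.189e-4 m/d
t = L / v = 44.7 / 6.189e-4 = 72220 d
   = 72220 / 365 = 198 yr

198 years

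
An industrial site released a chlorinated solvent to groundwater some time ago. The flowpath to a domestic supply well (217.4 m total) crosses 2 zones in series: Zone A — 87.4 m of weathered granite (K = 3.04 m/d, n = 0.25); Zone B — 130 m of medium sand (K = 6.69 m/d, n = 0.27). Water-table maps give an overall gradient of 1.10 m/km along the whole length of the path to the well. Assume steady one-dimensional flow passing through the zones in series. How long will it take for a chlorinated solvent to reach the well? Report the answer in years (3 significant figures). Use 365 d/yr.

31.4 years

Steady 1-D flow in series ⇒ the Darcy flux q is identical in every zone and the zone head losses add (resistances L/K in series).
Σ(L/K) = 87.4/3.04 + 130/6.69 = 28.75 + 19.43 = 48.18 d
K_eq = L_total / Σ(L/K) = 217.4 / 48.18 = 4.512 m/d
q = K_eq · i = 4.512 × 0.0011 = 0.004963 m/d (same in every zone)
Zone A: v = q/n = 0.004963/0.25 = 0.01985 m/d → t_A = 87.4/0.01985 = 4402 d
Zone B: v = q/n = 0.004963/0.27 = 0.01838 m/d → t_B = 130/0.01838 = 7072 d
Total t = 4402 + 7072 = 11470 d
   = 11470 / 365 = 31.4 yr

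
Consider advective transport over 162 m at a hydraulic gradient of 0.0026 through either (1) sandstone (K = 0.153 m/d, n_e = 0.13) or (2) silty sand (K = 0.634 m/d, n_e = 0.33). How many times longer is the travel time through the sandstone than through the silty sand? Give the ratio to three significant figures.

Unit 1 (sandstone): v = 0.153×0.0026/0.13 = 0.003060 m/d, t = 162/0.003060 = 52940 d
Unit 2 (silty sand): v = 0.634×0.0026/0.33 = 0.004995 m/d, t = 162/0.004995 = 32430 d
t(sandstone) / t(silty sand) = 52940/32430 = 1.63

1.63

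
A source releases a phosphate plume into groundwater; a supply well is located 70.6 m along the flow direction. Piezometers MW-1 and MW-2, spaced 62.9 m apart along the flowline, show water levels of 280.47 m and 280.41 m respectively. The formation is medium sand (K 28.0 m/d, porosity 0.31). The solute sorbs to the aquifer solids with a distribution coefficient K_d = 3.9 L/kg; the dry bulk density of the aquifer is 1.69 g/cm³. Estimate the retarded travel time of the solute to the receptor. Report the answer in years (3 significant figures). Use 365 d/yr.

Hydraulic gradient i = (280.47 − 280.41) / 62.9 = 0.06 / 62.9 = 9.539e-4
Specific discharge q = 28.0 × 9.539e-4 = 0.02671 m/d
v = Ki/n = 28.0·9.539e-4/0.31 = 0.08616 m/d
Retardation R = 1 + ρ_b·K_d/n = 1 + 1.69×3.9/0.31 = 22.26
Contaminant velocity v_c = v/R = 0.08616/22.26 = 0.003870 m/d
t = L/v_c = 70.6/0.003870 = 18240 d
   = 18240/365 = 50.0 yr

50.0 years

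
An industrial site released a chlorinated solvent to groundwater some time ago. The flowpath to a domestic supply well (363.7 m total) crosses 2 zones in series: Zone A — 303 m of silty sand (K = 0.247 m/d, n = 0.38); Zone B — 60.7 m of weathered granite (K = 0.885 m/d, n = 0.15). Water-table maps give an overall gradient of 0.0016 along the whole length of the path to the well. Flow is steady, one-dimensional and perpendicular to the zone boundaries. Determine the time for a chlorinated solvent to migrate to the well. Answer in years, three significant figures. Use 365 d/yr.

758 years

Steady 1-D flow in series ⇒ the Darcy flux q is identical in every zone and the zone head losses add (resistances L/K in series).
Σ(L/K) = 303/0.247 + 60.7/0.885 = 1227 + 68.59 = 1295 d
K_eq = L_total / Σ(L/K) = 363.7 / 1295 = 0.2808 m/d
q = K_eq · i = 0.2808 × 0.0016 = 4.493e-4 m/d (same in every zone)
Zone A: v = q/n = 4.493e-4/0.38 = 0.001182 m/d → t_A = 303/0.001182 = 256300 d
Zone B: v = q/n = 4.493e-4/0.15 = 0.002995 m/d → t_B = 60.7/0.002995 = 20270 d
Total t = 256300 + 20270 = 276600 d
   = 276600 / 365 = 758 yr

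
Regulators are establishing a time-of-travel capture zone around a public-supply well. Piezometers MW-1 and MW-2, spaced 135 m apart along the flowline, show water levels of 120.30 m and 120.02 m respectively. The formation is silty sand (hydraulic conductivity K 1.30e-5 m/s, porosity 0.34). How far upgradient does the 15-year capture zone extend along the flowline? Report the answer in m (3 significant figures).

Hydraulic gradient i = (120.30 − 120.02) / 135 = 0.28 / 135 = 0.002074
K = 1.30e-5 m/s × 86400 s/d = 1.123 m/d
Darcy flux q = K·i = 1.123 × 0.002074 = 0.002330 m/d
v = Ki/n = 1.123·0.002074/0.34 = 0.006852 m/d
T = 15 yr × 365 = 5475 d
L = v × T = 0.006852 × 5475 = 37.51 m

37.5 m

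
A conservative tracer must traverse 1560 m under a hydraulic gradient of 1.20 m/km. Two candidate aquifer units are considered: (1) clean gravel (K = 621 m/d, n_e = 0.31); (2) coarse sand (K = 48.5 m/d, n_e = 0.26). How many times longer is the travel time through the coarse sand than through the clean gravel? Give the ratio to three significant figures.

10.7

Unit 1 (clean gravel): v = 621×0.0012/0.31 = 2.404 m/d, t = 1560/2.404 = 649.0 d
Unit 2 (coarse sand): v = 48.5×0.0012/0.26 = 0.2238 m/d, t = 1560/0.2238 = 6969 d
t(coarse sand) / t(clean gravel) = 6969/649.0 = 10.7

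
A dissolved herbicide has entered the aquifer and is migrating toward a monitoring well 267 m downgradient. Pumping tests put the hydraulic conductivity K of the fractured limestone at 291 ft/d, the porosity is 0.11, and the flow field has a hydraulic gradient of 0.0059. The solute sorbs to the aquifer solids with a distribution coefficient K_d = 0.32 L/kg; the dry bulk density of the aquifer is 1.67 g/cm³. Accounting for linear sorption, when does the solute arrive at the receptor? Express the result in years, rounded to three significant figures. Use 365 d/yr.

0.901 years

K = 291 ft/d × 0.3048 = 88.70 m/d
Specific discharge q = 88.70 × 0.0059 = 0.5233 m/d
v = Ki/n = 88.70·0.0059/0.11 = 4.757 m/d
Retardation R = 1 + ρ_b·K_d/n = 1 + 1.67×0.32/0.11 = 5.858
Contaminant velocity v_c = v/R = 4.757/5.858 = 0.8121 m/d
t = L/v_c = 267/0.8121 = 328.8 d
   = 328.8/365 = 0.901 yr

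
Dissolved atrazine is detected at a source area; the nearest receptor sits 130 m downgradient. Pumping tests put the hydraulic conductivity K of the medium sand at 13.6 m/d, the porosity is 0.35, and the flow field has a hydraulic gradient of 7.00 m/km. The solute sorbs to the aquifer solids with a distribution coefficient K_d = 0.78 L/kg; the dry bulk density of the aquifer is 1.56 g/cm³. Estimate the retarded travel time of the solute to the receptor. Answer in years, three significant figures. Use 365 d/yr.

Specific discharge q = 13.6 × 0.0070 = 0.09520 m/d
v = Ki/n = 13.6·0.0070/0.35 = 0.2720 m/d
Retardation R = 1 + ρ_b·K_d/n = 1 + 1.56×0.78/0.35 = 4.477
Contaminant velocity v_c = v/R = 0.2720/4.477 = 0.06076 m/d
t = L/v_c = 130/0.06076 = 2140 d
   = 2140/365 = 5.86 yr

5.86 years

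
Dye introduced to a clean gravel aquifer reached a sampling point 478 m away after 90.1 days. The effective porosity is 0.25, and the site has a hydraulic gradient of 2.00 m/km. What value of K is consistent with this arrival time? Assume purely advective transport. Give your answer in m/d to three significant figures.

v = L / t = 478 / 90.1 = 5.305 m/d
K = v · n / i = 5.305 × 0.25 / 0.0020 = 663 m/d

663 m/d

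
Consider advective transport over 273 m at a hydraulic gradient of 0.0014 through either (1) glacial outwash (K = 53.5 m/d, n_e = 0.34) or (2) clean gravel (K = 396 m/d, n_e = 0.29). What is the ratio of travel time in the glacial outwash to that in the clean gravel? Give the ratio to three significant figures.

Unit 1 (glacial outwash): v = 53.5×0.0014/0.34 = 0.2203 m/d, t = 273/0.2203 = 1239 d
Unit 2 (clean gravel): v = 396×0.0014/0.29 = 1.912 m/d, t = 273/1.912 = 142.8 d
t(glacial outwash) / t(clean gravel) = 1239/142.8 = 8.68

8.68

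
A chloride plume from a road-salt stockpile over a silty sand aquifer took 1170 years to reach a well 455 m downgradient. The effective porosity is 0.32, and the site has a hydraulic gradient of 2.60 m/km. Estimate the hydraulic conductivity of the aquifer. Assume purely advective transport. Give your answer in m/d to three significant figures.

0.131 m/d

t = 1170 years = 427100 d
v = L / t = 455 / 427100 = 0.001065 m/d
K = v · n / i = 0.001065 × 0.32 / 0.0026 = 0.131 m/d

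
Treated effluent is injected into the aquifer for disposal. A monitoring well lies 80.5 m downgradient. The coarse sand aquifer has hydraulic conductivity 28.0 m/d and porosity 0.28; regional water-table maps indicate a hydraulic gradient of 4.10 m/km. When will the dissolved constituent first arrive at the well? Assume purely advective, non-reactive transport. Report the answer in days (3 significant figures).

Darcy flux q = K·i = 28.0 × 0.0041 = 0.1148 m/d
v_s = q/n_e = 0.1148/0.28 = 0.4100 m/d
t = L / v = 80.5 / 0.4100 = 196.3 d

196 days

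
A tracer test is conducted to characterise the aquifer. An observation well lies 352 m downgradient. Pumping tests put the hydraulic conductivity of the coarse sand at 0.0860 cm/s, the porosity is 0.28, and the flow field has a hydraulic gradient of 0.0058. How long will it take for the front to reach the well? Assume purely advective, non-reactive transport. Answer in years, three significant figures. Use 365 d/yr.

0.627 years

K = 0.0860 cm/s × 864 = 74.30 m/d
Darcy flux q = K·i = 74.30 × 0.0058 = 0.4310 m/d
v_s = q/n_e = 0.4310/0.28 = 1.539 m/d
t = L / v = 352 / 1.539 = 228.7 d
   = 228.7 / 365 = 0.627 yr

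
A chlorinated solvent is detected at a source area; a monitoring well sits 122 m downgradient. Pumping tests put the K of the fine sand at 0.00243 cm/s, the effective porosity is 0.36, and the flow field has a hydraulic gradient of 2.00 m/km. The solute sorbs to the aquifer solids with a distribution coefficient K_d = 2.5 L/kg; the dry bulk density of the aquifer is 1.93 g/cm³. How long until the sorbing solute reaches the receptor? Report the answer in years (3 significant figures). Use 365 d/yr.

413 years

K = 0.00243 cm/s × 864 = 2.100 m/d
Specific discharge q = 2.100 × 0.0020 = 0.004199 m/d
v = Ki/n = 2.100·0.0020/0.36 = 0.01166 m/d
Retardation R = 1 + ρ_b·K_d/n = 1 + 1.93×2.5/0.36 = 14.40
Contaminant velocity v_c = v/R = 0.01166/14.40 = 8.098e-4 m/d
t = L/v_c = 122/8.098e-4 = 150600 d
   = 150600/365 = 413 yr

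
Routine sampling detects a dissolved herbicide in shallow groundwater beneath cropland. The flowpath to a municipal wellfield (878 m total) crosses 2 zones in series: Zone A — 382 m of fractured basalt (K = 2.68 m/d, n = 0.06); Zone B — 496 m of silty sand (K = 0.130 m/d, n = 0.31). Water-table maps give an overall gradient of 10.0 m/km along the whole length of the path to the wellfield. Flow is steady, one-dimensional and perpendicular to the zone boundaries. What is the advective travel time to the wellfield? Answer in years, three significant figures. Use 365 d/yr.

For zones in series the flux q is common to all zones; the equivalent conductivity is the harmonic (thickness-weighted) mean, K_eq = L_total / Σ(L_j/K_j).
Σ(L/K) = 382/2.68 + 496/0.130 = 142.5 + 3815 = 3958 d
K_eq = L_total / Σ(L/K) = 878 / 3958 = 0.2218 m/d
q = K_eq · i = 0.2218 × 0.010 = 0.002218 m/d (same in every zone)
Zone A: v = q/n = 0.002218/0.06 = 0.03697 m/d → t_A = 382/0.03697 = 10330 d
Zone B: v = q/n = 0.002218/0.31 = 0.007156 m/d → t_B = 496/0.007156 = 69310 d
Total t = 10330 + 69310 = 79650 d
   = 79650 / 365 = 218 yr

218 years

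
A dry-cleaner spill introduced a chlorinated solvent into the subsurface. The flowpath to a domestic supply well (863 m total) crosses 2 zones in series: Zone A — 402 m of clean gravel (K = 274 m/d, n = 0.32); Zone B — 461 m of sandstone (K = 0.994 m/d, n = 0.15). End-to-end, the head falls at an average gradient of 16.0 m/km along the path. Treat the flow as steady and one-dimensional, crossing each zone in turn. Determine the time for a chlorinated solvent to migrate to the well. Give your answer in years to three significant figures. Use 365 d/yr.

Steady 1-D flow in series ⇒ the Darcy flux q is identical in every zone and the zone head losses add (resistances L/K in series).
Σ(L/K) = 402/274 + 461/0.994 = 1.467 + 463.8 = 465.2 d
K_eq = L_total / Σ(L/K) = 863 / 465.2 = 1.855 m/d
q = K_eq · i = 1.855 × 0.016 = 0.02968 m/d (same in every zone)
Zone A: v = q/n = 0.02968/0.32 = 0.09275 m/d → t_A = 402/0.09275 = 4334 d
Zone B: v = q/n = 0.02968/0.15 = 0.1979 m/d → t_B = 461/0.1979 = 2330 d
Total t = 4334 + 2330 = 6664 d
   = 6664 / 365 = 18.3 yr

18.3 years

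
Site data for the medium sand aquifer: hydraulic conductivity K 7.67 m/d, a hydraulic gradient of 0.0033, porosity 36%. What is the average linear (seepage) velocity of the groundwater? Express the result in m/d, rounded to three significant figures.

Specific discharge q = 7.67 × 0.0033 = 0.02531 m/d
Average linear velocity = 0.02531 / 0.36 = 0.07031 m/d

0.0703 m/d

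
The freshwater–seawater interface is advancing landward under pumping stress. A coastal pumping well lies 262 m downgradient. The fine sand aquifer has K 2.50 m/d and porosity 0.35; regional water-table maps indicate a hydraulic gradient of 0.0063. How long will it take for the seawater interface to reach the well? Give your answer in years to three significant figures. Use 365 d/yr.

16.0 years

q = Ki = 2.50 × 0.0063 = 0.01575 m/d
v_s = q/n_e = 0.01575/0.35 = 0.04500 m/d
t = L / v = 262 / 0.04500 = 5822 d
   = 5822 / 365 = 16.0 yr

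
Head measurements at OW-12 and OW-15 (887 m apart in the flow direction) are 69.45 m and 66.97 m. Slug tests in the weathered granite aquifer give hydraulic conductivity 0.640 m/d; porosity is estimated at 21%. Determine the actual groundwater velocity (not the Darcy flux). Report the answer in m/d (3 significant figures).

0.00852 m/d

Hydraulic gradient i = (69.45 − 66.97) / 887 = 2.48 / 887 = 0.002796
q = Ki = 0.640 × 0.002796 = 0.001789 m/d
v_s = q/n_e = 0.001789/0.21 = 0.008521 m/d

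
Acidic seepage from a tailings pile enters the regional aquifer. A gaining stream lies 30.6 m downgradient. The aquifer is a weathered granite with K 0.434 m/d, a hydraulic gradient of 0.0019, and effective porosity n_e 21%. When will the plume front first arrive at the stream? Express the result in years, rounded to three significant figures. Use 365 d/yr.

21.4 years

q = Ki = 0.434 × 0.0019 = 8.246e-4 m/d
v = Ki/n = 0.434·0.0019/0.21 = 0.003927 m/d
t = L / v = 30.6 / 0.003927 = 7793 d
   = 7793 / 365 = 21.4 yr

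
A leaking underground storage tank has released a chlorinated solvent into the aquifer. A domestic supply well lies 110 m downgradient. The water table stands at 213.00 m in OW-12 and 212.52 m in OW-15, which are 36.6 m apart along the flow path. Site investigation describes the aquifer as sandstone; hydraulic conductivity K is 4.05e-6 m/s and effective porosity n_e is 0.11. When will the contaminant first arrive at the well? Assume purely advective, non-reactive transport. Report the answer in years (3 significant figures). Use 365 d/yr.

Hydraulic gradient i = (213.00 − 212.52) / 36.6 = 0.48 / 36.6 = 0.01311
K = 4.05e-6 m/s × 86400 s/d = 0.3499 m/d
Darcy flux q = K·i = 0.3499 × 0.01311 = 0.004589 m/d
v_s = q/n_e = 0.004589/0.11 = 0.04172 m/d
t = L / v = 110 / 0.04172 = 2637 d
   = 2637 / 365 = 7.22 yr

7.22 years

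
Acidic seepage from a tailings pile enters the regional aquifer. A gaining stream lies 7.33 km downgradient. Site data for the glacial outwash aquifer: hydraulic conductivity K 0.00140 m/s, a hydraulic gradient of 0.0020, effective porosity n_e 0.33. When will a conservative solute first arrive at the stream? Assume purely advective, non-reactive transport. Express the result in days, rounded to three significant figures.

10000 days

K = 0.00140 m/s × 86400 s/d = 121.0 m/d
Specific discharge q = 121.0 × 0.0020 = 0.2419 m/d
Average linear velocity = 0.2419 / 0.33 = 0.7331 m/d
L = 7.33 km = 7330 m
t = L / v = 7330 / 0.7331 = 9999 d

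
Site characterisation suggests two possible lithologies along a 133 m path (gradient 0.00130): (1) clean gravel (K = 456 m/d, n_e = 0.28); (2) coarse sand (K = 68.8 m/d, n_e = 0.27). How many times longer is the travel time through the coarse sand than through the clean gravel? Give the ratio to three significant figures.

Unit 1 (clean gravel): v = 456×0.0013/0.28 = 2.117 m/d, t = 133/2.117 = 62.82 d
Unit 2 (coarse sand): v = 68.8×0.0013/0.27 = 0.3313 m/d, t = 133/0.3313 = 401.5 d
t(coarse sand) / t(clean gravel) = 401.5/62.82 = 6.39

6.39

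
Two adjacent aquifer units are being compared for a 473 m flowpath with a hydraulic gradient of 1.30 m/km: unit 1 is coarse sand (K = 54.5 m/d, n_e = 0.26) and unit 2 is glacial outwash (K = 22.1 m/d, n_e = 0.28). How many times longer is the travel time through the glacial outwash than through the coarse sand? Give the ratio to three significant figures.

Unit 1 (coarse sand): v = 54.5×0.0013/0.26 = 0.2725 m/d, t = 473/0.2725 = 1736 d
Unit 2 (glacial outwash): v = 22.1×0.0013/0.28 = 0.1026 m/d, t = 473/0.1026 = 4610 d
t(glacial outwash) / t(coarse sand) = 4610/1736 = 2.66

2.66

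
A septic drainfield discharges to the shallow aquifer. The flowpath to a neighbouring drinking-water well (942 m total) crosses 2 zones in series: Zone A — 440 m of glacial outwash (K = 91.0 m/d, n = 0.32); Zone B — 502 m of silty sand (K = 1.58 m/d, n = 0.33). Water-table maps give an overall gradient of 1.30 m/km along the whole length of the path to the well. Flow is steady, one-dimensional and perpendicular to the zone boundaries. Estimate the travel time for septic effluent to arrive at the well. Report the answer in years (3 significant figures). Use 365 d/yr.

221 years

Continuity: the same q passes through each zone, so ΔH = q·Σ(L_j/K_j) — the zones act as resistances in series.
Σ(L/K) = 440/91.0 + 502/1.58 = 4.835 + 317.7 = 322.6 d
K_eq = L_total / Σ(L/K) = 942 / 322.6 = 2.920 m/d
q = K_eq · i = 2.920 × 0.0013 = 0.003797 m/d (same in every zone)
Zone A: v = q/n = 0.003797/0.32 = 0.01186 m/d → t_A = 440/0.01186 = 37090 d
Zone B: v = q/n = 0.003797/0.33 = 0.01150 m/d → t_B = 502/0.01150 = 43630 d
Total t = 37090 + 43630 = 80720 d
   = 80720 / 365 = 221 yr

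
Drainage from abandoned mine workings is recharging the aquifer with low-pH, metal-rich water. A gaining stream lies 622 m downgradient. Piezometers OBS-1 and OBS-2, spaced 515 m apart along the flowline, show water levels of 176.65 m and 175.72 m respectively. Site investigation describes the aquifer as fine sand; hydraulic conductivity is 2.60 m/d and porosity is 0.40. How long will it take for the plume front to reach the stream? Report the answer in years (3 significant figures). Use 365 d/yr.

Hydraulic gradient i = (176.65 − 175.72) / 515 = 0.93 / 515 = 0.001806
Darcy flux q = K·i = 2.60 × 0.001806 = 0.004695 m/d
v_s = q/n_e = 0.004695/0.40 = 0.01174 m/d
t = L / v = 622 / 0.01174 = 52990 d
   = 52990 / 365 = 145 yr

145 years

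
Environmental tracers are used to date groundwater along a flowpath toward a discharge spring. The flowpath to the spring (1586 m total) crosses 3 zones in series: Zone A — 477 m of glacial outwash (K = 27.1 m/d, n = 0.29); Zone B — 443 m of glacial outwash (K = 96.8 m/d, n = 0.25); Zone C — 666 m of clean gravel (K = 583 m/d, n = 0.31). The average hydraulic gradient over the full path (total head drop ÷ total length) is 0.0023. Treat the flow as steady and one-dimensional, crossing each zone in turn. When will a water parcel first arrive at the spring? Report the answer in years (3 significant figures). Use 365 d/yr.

For zones in series the flux q is common to all zones; the equivalent conductivity is the harmonic (thickness-weighted) mean, K_eq = L_total / Σ(L_j/K_j).
Σ(L/K) = 477/27.1 + 443/96.8 + 666/583 = 17.60 + 4.576 + 1.142 = 23.32 d
K_eq = L_total / Σ(L/K) = 1586 / 23.32 = 68.01 m/d
q = K_eq · i = 68.01 × 0.0023 = 0.1564 m/d (same in every zone)
Zone A: v = q/n = 0.1564/0.29 = 0.5394 m/d → t_A = 477/0.5394 = 884.3 d
Zone B: v = q/n = 0.1564/0.25 = 0.6257 m/d → t_B = 443/0.6257 = 708.0 d
Zone C: v = q/n = 0.1564/0.31 = 0.5046 m/d → t_C = 666/0.5046 = 1320 d
Total t = 884.3 + 708.0 + 1320 = 2912 d
   = 2912 / 365 = 7.98 yr

7.98 years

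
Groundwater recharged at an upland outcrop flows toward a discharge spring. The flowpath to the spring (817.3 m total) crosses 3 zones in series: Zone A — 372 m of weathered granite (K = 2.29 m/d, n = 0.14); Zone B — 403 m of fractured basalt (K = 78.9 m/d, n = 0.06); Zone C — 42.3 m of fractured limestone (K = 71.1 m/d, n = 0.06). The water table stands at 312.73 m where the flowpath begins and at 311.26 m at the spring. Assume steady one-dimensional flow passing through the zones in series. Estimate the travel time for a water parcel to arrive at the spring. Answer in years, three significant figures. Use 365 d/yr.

Total head drop ΔH = 312.73 − 311.26 = 1.47 m
Steady 1-D flow in series ⇒ the Darcy flux q is identical in every zone and the zone head losses add (resistances L/K in series).
Σ(L/K) = 372/2.29 + 403/78.9 + 42.3/71.1 = 162.4 + 5.108 + 0.5949 = 168.1 d
q = ΔH / Σ(L/K) = 1.47 / 168.1 = 0.008742 m/d (same in every zone)
Zone A: v = q/n = 0.008742/0.14 = 0.06244 m/d → t_A = 372/0.06244 = 5957 d
Zone B: v = q/n = 0.008742/0.06 = 0.1457 m/d → t_B = 403/0.1457 = 2766 d
Zone C: v = q/n = 0.008742/0.06 = 0.1457 m/d → t_C = 42.3/0.1457 = 290.3 d
Total t = 5957 + 2766 + 290.3 = 9013 d
   = 9013 / 365 = 24.7 yr

24.7 years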